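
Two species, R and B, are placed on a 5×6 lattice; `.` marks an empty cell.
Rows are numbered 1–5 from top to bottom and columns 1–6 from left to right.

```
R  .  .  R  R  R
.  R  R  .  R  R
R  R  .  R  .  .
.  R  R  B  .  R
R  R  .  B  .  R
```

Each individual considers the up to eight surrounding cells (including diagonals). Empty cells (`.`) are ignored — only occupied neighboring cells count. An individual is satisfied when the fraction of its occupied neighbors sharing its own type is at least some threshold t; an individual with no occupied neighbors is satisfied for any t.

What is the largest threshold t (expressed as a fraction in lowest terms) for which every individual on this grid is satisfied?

(1,1)R 1/1
(1,4)R 3/3
(1,5)R 4/4
(1,6)R 3/3
(2,2)R 4/4
(2,3)R 4/4
(2,5)R 5/5
(2,6)R 3/3
(3,1)R 3/3
(3,2)R 5/5
(3,4)R 3/4
(4,2)R 5/5
(4,3)R 4/6
(4,4)B 1/3
(4,6)R 1/1
(5,1)R 2/2
(5,2)R 3/3
(5,4)B 1/2
(5,6)R 1/1
The smallest same-type fraction is 1/3 at (4,4), which reduces to 1/3. Any threshold above that leaves this individual unsatisfied.

1/3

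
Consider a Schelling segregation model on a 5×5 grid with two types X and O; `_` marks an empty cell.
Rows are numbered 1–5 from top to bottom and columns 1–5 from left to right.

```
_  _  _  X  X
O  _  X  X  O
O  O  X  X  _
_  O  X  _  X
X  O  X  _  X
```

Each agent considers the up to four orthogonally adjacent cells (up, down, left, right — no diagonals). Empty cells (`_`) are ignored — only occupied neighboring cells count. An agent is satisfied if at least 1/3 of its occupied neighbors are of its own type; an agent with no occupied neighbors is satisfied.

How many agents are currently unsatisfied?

Row 1: (1,4)X 2/2 satisfied · (1,5)X 1/2 satisfied
Row 2: (2,1)O 1/1 satisfied · (2,3)X 2/2 satisfied · (2,4)X 3/4 satisfied · (2,5)O 0/2 not
Row 3: (3,1)O 2/2 satisfied · (3,2)O 2/3 satisfied · (3,3)X 3/4 satisfied · (3,4)X 2/2 satisfied
Row 4: (4,2)O 2/3 satisfied · (4,3)X 2/3 satisfied · (4,5)X 1/1 satisfied
Row 5: (5,1)X 0/1 not · (5,2)O 1/3 satisfied · (5,3)X 1/2 satisfied · (5,5)X 1/1 satisfied
Unsatisfied: (2,5), (5,1) — 2 in total.

2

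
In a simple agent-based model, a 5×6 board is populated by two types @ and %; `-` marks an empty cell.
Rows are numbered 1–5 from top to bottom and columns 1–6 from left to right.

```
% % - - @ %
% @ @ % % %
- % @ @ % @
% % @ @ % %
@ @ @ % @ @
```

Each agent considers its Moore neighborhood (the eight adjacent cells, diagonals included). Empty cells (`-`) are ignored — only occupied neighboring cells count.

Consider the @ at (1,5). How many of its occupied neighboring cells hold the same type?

Occupied neighbors of (1,5): (1,6)=%, (2,4)=%, (2,5)=%, (2,6)=%.
Same type (@): 0 of 4.

0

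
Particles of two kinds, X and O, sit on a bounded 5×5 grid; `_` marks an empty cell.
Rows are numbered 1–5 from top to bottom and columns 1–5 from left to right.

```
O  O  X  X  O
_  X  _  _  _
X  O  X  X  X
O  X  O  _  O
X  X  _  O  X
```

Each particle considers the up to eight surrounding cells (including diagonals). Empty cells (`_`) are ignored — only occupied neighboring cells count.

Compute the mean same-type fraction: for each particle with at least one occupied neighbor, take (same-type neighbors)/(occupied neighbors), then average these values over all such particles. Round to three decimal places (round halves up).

0.427

(1,1)O 1/2
(1,2)O 1/3
(1,3)X 2/3
(1,4)X 1/2
(1,5)O 0/1
(2,2)X 3/6
(3,1)X 2/4
(3,2)O 2/6
(3,3)X 3/5
(3,4)X 2/4
(3,5)X 1/2
(4,1)O 1/5
(4,2)X 4/7
(4,3)O 2/6
(4,5)O 1/4
(5,1)X 2/3
(5,2)X 2/4
(5,4)O 2/3
(5,5)X 0/2
Sum over 19 particles: 1/2 + 1/3 + 2/3 + 1/2 + 0/1 + 3/6 + 2/4 + 2/6 + 3/5 + 2/4 + 1/2 + 1/5 + 4/7 + 2/6 + 1/4 + 2/3 + 2/4 + 2/3 + 0/2 = 1137/140; mean = 1137/140 ÷ 19 = 1137/2660 = 0.427443… → 0.427.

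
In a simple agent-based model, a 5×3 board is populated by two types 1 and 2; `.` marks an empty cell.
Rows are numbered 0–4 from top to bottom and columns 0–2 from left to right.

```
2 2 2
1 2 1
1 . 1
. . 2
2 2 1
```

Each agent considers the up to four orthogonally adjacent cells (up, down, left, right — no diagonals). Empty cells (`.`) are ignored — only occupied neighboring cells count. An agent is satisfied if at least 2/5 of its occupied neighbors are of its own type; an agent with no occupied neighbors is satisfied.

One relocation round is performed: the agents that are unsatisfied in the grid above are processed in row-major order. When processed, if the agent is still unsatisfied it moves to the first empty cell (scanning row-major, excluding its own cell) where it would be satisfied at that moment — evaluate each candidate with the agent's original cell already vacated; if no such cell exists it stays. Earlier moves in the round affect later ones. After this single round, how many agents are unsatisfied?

1

Initially unsatisfied (in order): (1,0), (1,1), (1,2), (3,2), (4,2).
  (1,0) → (2,1).
  (1,1) → (1,0).
  (1,2): now satisfied by earlier moves; stays.
  (3,2) → (1,1).
  (4,2) → (3,0).
Resulting grid:
2 2 2
2 2 1
1 1 1
1 . .
2 2 .
Unsatisfied now: (1,2).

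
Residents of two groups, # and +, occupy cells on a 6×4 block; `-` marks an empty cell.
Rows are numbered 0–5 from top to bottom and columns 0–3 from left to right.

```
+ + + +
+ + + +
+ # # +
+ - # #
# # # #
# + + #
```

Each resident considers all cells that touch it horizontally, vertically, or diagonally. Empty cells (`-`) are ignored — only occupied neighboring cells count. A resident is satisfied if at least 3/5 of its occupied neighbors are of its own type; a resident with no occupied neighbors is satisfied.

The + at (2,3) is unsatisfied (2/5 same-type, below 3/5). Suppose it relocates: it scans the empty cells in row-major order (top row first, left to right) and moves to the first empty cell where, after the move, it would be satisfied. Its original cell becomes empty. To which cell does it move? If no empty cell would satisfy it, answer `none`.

none

Vacating (2,3). Empty cells in order:
  (3,1): 2/8 same-type → still unsatisfied.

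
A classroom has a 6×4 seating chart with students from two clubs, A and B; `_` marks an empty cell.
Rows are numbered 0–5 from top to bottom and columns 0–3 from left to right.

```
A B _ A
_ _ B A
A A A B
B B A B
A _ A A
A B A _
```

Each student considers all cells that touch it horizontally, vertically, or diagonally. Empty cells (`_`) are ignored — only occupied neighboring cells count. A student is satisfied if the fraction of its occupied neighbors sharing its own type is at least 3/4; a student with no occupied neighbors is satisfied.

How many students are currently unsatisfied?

18

Row 0: (0,0)A 0/1 not · (0,1)B 1/2 not · (0,3)A 1/2 not
Row 1: (1,2)B 2/6 not · (1,3)A 2/4 not
Row 2: (2,0)A 1/3 not · (2,1)A 3/6 not · (2,2)A 3/7 not · (2,3)B 2/5 not
Row 3: (3,0)B 1/4 not · (3,1)B 1/7 not · (3,2)A 4/7 not · (3,3)B 1/5 not
Row 4: (4,0)A 1/4 not · (4,2)A 3/6 not · (4,3)A 3/4 satisfied
Row 5: (5,0)A 1/2 not · (5,1)B 0/4 not · (5,2)A 2/3 not
Unsatisfied: (0,0), (0,1), (0,3), (1,2), (1,3), (2,0), (2,1), (2,2), (2,3), (3,0), (3,1), (3,2), (3,3), (4,0), (4,2), (5,0), (5,1), (5,2) — 18 in total.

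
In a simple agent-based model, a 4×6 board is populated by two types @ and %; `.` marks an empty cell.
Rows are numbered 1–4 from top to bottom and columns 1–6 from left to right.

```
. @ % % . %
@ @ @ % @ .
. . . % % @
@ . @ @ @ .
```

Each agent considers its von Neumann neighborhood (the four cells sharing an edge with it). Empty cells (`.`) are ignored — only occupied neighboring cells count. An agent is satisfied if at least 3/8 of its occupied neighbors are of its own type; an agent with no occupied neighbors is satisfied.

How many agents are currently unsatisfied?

5

Row 1: (1,2)@ 1/2 ok · (1,3)% 1/3 unhappy · (1,4)% 2/2 ok · (1,6)% 0/0 ok
Row 2: (2,1)@ 1/1 ok · (2,2)@ 3/3 ok · (2,3)@ 1/3 unhappy · (2,4)% 2/4 ok · (2,5)@ 0/2 unhappy
Row 3: (3,4)% 2/3 ok · (3,5)% 1/4 unhappy · (3,6)@ 0/1 unhappy
Row 4: (4,1)@ 0/0 ok · (4,3)@ 1/1 ok · (4,4)@ 2/3 ok · (4,5)@ 1/2 ok
Unsatisfied: (1,3), (2,3), (2,5), (3,5), (3,6) — 5 in total.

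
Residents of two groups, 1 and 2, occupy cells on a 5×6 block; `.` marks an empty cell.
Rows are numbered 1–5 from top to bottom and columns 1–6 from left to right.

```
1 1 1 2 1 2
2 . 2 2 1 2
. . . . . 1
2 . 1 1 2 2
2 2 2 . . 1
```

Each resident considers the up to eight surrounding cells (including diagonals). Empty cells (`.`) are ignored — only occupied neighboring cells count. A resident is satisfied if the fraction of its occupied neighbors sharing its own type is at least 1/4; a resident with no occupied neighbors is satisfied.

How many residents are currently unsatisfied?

(1,1)1 1/2 satisfied
(1,2)1 2/4 satisfied
(1,3)1 1/4 satisfied
(1,4)2 2/5 satisfied
(1,5)1 1/5 not
(1,6)2 1/3 satisfied
(2,1)2 0/2 not
(2,3)2 2/4 satisfied
(2,4)2 2/5 satisfied
(2,5)1 2/6 satisfied
(2,6)2 1/4 satisfied
(3,6)1 1/4 satisfied
(4,1)2 2/2 satisfied
(4,3)1 1/3 satisfied
(4,4)1 1/3 satisfied
(4,5)2 1/4 satisfied
(4,6)2 1/3 satisfied
(5,1)2 2/2 satisfied
(5,2)2 3/4 satisfied
(5,3)2 1/3 satisfied
(5,6)1 0/2 not
Unsatisfied: (1,5), (2,1), (5,6) — 3 in total.

3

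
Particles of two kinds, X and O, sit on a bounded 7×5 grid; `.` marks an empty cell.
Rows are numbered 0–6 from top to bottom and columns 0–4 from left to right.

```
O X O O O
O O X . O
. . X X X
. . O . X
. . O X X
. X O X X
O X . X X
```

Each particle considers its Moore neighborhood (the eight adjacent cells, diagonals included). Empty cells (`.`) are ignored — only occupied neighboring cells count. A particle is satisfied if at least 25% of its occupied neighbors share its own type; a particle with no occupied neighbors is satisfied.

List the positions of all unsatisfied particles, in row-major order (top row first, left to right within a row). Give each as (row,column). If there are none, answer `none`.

(0,0)O 2/3 ✓
(0,1)X 1/5 ✗
(0,2)O 2/4 ✓
(0,3)O 3/4 ✓
(0,4)O 2/2 ✓
(1,0)O 2/3 ✓
(1,1)O 3/6 ✓
(1,2)X 3/6 ✓
(1,4)O 2/4 ✓
(2,2)X 2/4 ✓
(2,3)X 4/6 ✓
(2,4)X 2/3 ✓
(3,2)O 1/4 ✓
(3,4)X 4/4 ✓
(4,2)O 2/5 ✓
(4,3)X 4/7 ✓
(4,4)X 4/4 ✓
(5,1)X 1/4 ✓
(5,2)O 1/6 ✗
(5,3)X 5/7 ✓
(5,4)X 5/5 ✓
(6,0)O 0/2 ✗
(6,1)X 1/3 ✓
(6,3)X 3/4 ✓
(6,4)X 3/3 ✓

(0,1), (5,2), (6,0)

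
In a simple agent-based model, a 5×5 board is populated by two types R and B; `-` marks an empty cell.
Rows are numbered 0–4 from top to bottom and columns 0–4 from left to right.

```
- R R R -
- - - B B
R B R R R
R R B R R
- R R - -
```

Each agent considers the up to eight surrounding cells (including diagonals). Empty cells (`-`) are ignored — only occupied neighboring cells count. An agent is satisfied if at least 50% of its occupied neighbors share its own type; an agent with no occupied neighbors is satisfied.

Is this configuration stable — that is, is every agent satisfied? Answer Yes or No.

No

Row 0: (0,1)R 1/1 ok · (0,2)R 2/3 ok · (0,3)R 1/3 unhappy
Row 1: (1,3)B 1/6 unhappy · (1,4)B 1/4 unhappy
Row 2: (2,0)R 2/3 ok · (2,1)B 1/5 unhappy · (2,2)R 3/6 ok · (2,3)R 4/7 ok · (2,4)R 3/5 ok
Row 3: (3,0)R 3/4 ok · (3,1)R 5/7 ok · (3,2)B 1/7 unhappy · (3,3)R 5/6 ok · (3,4)R 3/3 ok
Row 4: (4,1)R 3/4 ok · (4,2)R 3/4 ok
For instance (0,3) has only 1/3 same-type neighbors, below 1/2.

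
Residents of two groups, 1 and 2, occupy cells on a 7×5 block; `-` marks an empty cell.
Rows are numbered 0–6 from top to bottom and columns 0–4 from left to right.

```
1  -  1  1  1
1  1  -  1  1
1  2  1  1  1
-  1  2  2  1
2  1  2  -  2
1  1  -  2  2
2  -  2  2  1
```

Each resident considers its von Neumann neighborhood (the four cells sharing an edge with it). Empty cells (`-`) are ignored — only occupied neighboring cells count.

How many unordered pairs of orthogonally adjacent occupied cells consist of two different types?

Scan each occupied cell's neighbors to the right and below so each pair is counted once.
Row 0: 1(0,0)–1(1,0)= 1(0,2)–1(0,3)= 1(0,3)–1(0,4)= 1(0,3)–1(1,3)= 1(0,4)–1(1,4)=  → 0/5 unlike.
Row 1: 1(1,0)–1(1,1)= 1(1,0)–1(2,0)= 1(1,1)–2(2,1)≠ 1(1,3)–1(1,4)= 1(1,3)–1(2,3)= 1(1,4)–1(2,4)=  → 1/6 unlike.
Row 2: 1(2,0)–2(2,1)≠ 2(2,1)–1(2,2)≠ 2(2,1)–1(3,1)≠ 1(2,2)–1(2,3)= 1(2,2)–2(3,2)≠ 1(2,3)–1(2,4)= 1(2,3)–2(3,3)≠ 1(2,4)–1(3,4)=  → 5/8 unlike.
Row 3: 1(3,1)–2(3,2)≠ 1(3,1)–1(4,1)= 2(3,2)–2(3,3)= 2(3,2)–2(4,2)= 2(3,3)–1(3,4)≠ 1(3,4)–2(4,4)≠  → 3/6 unlike.
Row 4: 2(4,0)–1(4,1)≠ 2(4,0)–1(5,0)≠ 1(4,1)–2(4,2)≠ 1(4,1)–1(5,1)= 2(4,4)–2(5,4)=  → 3/5 unlike.
Row 5: 1(5,0)–1(5,1)= 1(5,0)–2(6,0)≠ 2(5,3)–2(5,4)= 2(5,3)–2(6,3)= 2(5,4)–1(6,4)≠  → 2/5 unlike.
Row 6: 2(6,2)–2(6,3)= 2(6,3)–1(6,4)≠  → 1/2 unlike.
Total adjacent occupied pairs: 37; unlike-type pairs: 15.

15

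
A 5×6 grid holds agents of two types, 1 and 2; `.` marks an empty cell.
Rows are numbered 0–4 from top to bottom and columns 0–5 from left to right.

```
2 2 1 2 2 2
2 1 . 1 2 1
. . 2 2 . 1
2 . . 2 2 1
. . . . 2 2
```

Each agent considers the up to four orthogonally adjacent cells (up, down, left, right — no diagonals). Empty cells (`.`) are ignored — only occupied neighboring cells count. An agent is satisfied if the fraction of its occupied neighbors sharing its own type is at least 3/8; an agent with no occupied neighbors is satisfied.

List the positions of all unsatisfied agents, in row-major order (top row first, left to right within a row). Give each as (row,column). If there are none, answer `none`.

(0,1), (0,2), (0,3), (1,1), (1,3), (1,4), (1,5), (3,5)

Row 0: (0,0)2 2/2 satisfied · (0,1)2 1/3 not · (0,2)1 0/2 not · (0,3)2 1/3 not · (0,4)2 3/3 satisfied · (0,5)2 1/2 satisfied
Row 1: (1,0)2 1/2 satisfied · (1,1)1 0/2 not · (1,3)1 0/3 not · (1,4)2 1/3 not · (1,5)1 1/3 not
Row 2: (2,2)2 1/1 satisfied · (2,3)2 2/3 satisfied · (2,5)1 2/2 satisfied
Row 3: (3,0)2 0/0 satisfied · (3,3)2 2/2 satisfied · (3,4)2 2/3 satisfied · (3,5)1 1/3 not
Row 4: (4,4)2 2/2 satisfied · (4,5)2 1/2 satisfied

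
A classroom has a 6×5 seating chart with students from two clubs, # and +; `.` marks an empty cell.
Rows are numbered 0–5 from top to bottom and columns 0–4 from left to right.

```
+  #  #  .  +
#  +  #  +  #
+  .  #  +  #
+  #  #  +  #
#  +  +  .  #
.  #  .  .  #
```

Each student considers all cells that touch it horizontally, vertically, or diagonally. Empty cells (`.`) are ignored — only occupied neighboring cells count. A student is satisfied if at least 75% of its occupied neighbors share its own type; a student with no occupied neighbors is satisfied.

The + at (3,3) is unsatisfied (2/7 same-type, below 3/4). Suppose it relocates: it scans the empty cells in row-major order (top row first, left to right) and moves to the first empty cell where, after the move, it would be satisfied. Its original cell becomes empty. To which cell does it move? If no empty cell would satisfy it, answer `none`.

none

Vacating (3,3). Empty cells in order:
  (0,3): 2/5 same-type → still unsatisfied.
  (2,1): 3/8 same-type → still unsatisfied.
  (4,3): 1/5 same-type → still unsatisfied.
  (5,0): 1/3 same-type → still unsatisfied.
  (5,2): 2/3 same-type → still unsatisfied.
  (5,3): 1/3 same-type → still unsatisfied.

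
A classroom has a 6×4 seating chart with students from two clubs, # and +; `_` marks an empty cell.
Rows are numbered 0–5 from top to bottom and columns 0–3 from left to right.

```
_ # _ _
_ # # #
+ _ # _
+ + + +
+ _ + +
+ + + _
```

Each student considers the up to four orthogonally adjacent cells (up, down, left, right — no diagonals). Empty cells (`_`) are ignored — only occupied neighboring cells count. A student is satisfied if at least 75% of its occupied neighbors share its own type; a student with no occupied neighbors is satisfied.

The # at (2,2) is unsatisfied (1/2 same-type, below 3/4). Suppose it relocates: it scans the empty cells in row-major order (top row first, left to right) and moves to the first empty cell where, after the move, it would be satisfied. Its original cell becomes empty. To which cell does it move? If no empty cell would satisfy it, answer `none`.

(0,0)

Vacating (2,2). Empty cells in order:
  (0,0): 1/1 same-type → satisfied — stop here.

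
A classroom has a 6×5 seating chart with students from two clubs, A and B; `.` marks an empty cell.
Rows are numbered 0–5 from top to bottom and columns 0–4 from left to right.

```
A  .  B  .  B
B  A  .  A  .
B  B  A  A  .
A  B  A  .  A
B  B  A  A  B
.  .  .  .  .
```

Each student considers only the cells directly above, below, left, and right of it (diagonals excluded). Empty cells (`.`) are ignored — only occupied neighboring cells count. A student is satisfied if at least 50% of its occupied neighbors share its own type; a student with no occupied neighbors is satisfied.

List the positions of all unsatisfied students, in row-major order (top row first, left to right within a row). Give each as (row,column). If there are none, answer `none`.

(0,0)A 0/1 ✗
(0,2)B 0/0 ✓
(0,4)B 0/0 ✓
(1,0)B 1/3 ✗
(1,1)A 0/2 ✗
(1,3)A 1/1 ✓
(2,0)B 2/3 ✓
(2,1)B 2/4 ✓
(2,2)A 2/3 ✓
(2,3)A 2/2 ✓
(3,0)A 0/3 ✗
(3,1)B 2/4 ✓
(3,2)A 2/3 ✓
(3,4)A 0/1 ✗
(4,0)B 1/2 ✓
(4,1)B 2/3 ✓
(4,2)A 2/3 ✓
(4,3)A 1/2 ✓
(4,4)B 0/2 ✗

(0,0), (1,0), (1,1), (3,0), (3,4), (4,4)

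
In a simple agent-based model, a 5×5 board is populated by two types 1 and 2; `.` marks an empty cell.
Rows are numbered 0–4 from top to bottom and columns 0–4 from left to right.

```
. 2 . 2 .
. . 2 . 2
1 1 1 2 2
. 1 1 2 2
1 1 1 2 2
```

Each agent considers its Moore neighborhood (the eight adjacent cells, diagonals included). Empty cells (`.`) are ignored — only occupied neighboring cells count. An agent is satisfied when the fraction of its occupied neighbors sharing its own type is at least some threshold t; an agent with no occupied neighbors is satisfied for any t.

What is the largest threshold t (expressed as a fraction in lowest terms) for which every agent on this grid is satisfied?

1/2

(0,1)2 1/1
(0,3)2 2/2
(1,2)2 3/5
(1,4)2 3/3
(2,0)1 2/2
(2,1)1 4/5
(2,2)1 3/6
(2,3)2 5/7
(2,4)2 4/4
(3,1)1 7/7
(3,2)1 5/8
(3,3)2 5/8
(3,4)2 5/5
(4,0)1 2/2
(4,1)1 4/4
(4,2)1 3/5
(4,3)2 3/5
(4,4)2 3/3
The smallest same-type fraction is 3/6 at (2,2), which reduces to 1/2. Any threshold above that leaves this agent unsatisfied.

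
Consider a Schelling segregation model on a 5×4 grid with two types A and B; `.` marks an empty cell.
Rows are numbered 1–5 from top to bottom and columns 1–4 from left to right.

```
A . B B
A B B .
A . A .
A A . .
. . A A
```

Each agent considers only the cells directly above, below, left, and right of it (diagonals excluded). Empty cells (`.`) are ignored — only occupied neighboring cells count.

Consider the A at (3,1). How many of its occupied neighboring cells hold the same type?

Occupied neighbors of (3,1): (2,1)=A, (4,1)=A.
Same type (A): 2 of 2.

2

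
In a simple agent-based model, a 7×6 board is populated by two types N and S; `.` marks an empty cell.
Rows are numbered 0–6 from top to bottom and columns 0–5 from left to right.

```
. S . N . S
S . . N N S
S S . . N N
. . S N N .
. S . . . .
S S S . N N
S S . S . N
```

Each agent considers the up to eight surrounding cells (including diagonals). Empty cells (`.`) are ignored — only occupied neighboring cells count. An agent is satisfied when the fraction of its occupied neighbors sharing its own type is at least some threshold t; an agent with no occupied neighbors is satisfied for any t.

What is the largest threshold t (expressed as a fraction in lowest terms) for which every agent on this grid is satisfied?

(0,1)S 1/1
(0,3)N 2/2
(0,5)S 1/2
(1,0)S 3/3
(1,3)N 3/3
(1,4)N 4/6
(1,5)S 1/4
(2,0)S 2/2
(2,1)S 3/3
(2,4)N 5/6
(2,5)N 3/4
(3,2)S 2/3
(3,3)N 2/3
(3,4)N 3/3
(4,1)S 4/4
(5,0)S 4/4
(5,1)S 5/5
(5,2)S 4/4
(5,4)N 2/3
(5,5)N 2/2
(6,0)S 3/3
(6,1)S 4/4
(6,3)S 1/2
(6,5)N 2/2
The smallest same-type fraction is 1/4 at (1,5), which reduces to 1/4. Any threshold above that leaves this agent unsatisfied.

1/4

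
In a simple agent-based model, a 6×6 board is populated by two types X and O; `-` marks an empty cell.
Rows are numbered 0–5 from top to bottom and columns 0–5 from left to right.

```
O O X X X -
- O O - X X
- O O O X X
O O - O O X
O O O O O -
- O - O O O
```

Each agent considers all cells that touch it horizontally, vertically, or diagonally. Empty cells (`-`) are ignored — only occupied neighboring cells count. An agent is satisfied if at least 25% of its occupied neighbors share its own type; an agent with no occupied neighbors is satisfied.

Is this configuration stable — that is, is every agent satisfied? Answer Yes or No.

Yes

(0,0)O 2/2 ok
(0,1)O 3/4 ok
(0,2)X 1/4 ok
(0,3)X 3/4 ok
(0,4)X 3/3 ok
(1,1)O 5/6 ok
(1,2)O 5/7 ok
(1,4)X 5/6 ok
(1,5)X 4/4 ok
(2,1)O 5/5 ok
(2,2)O 6/6 ok
(2,3)O 4/6 ok
(2,4)X 4/7 ok
(2,5)X 4/5 ok
(3,0)O 4/4 ok
(3,1)O 6/6 ok
(3,3)O 6/7 ok
(3,4)O 4/7 ok
(3,5)X 2/4 ok
(4,0)O 4/4 ok
(4,1)O 5/5 ok
(4,2)O 6/6 ok
(4,3)O 6/6 ok
(4,4)O 6/7 ok
(5,1)O 3/3 ok
(5,3)O 4/4 ok
(5,4)O 4/4 ok
(5,5)O 2/2 ok
All meet the threshold, so the configuration is stable.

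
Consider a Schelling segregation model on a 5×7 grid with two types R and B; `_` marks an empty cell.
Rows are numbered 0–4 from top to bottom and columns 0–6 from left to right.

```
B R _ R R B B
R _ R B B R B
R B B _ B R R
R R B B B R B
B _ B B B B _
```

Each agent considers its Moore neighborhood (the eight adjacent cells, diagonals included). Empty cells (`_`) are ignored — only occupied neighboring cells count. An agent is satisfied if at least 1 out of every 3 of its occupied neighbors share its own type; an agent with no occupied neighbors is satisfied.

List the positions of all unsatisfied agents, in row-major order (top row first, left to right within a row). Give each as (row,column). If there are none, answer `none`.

(0,0), (2,1), (3,1), (3,5), (3,6), (4,0)

(0,0)B 0/2 ✗
(0,1)R 2/3 ✓
(0,3)R 2/4 ✓
(0,4)R 2/5 ✓
(0,5)B 3/5 ✓
(0,6)B 2/3 ✓
(1,0)R 2/4 ✓
(1,2)R 2/5 ✓
(1,3)B 3/6 ✓
(1,4)B 3/7 ✓
(1,5)R 3/8 ✓
(1,6)B 2/5 ✓
(2,0)R 3/4 ✓
(2,1)B 2/7 ✗
(2,2)B 4/6 ✓
(2,4)B 4/7 ✓
(2,5)R 3/8 ✓
(2,6)R 3/5 ✓
(3,0)R 2/4 ✓
(3,1)R 2/7 ✗
(3,2)B 5/6 ✓
(3,3)B 7/7 ✓
(3,4)B 5/7 ✓
(3,5)R 2/7 ✗
(3,6)B 1/4 ✗
(4,0)B 0/2 ✗
(4,2)B 3/4 ✓
(4,3)B 5/5 ✓
(4,4)B 4/5 ✓
(4,5)B 3/4 ✓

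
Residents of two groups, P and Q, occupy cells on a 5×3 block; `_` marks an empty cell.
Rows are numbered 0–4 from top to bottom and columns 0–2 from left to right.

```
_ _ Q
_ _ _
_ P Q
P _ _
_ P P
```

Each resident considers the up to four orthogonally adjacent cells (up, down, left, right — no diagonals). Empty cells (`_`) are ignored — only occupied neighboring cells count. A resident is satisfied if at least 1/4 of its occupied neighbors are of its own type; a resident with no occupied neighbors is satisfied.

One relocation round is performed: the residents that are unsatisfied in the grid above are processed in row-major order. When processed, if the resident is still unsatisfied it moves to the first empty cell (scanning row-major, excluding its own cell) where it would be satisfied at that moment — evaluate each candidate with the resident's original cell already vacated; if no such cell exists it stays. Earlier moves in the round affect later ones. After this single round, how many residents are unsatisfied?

0

Initially unsatisfied (in order): (2,1), (2,2).
  (2,1) → (0,0).
  (2,2): now satisfied by earlier moves; stays.
Resulting grid:
P _ Q
_ _ _
_ _ Q
P _ _
_ P P
All satisfied now.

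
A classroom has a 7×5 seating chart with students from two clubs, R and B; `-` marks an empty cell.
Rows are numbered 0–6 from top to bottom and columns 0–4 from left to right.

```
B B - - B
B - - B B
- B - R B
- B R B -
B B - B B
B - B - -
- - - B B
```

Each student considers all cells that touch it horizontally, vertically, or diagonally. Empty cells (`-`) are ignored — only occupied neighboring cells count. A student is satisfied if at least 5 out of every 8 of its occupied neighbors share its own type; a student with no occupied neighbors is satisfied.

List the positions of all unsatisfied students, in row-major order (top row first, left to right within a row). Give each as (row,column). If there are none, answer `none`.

(2,3), (3,2), (3,3)

Row 0: (0,0)B 2/2 ok · (0,1)B 2/2 ok · (0,4)B 2/2 ok
Row 1: (1,0)B 3/3 ok · (1,3)B 3/4 ok · (1,4)B 3/4 ok
Row 2: (2,1)B 2/3 ok · (2,3)R 1/5 unhappy · (2,4)B 3/4 ok
Row 3: (3,1)B 3/4 ok · (3,2)R 1/6 unhappy · (3,3)B 3/5 unhappy
Row 4: (4,0)B 3/3 ok · (4,1)B 4/5 ok · (4,3)B 3/4 ok · (4,4)B 2/2 ok
Row 5: (5,0)B 2/2 ok · (5,2)B 3/3 ok
Row 6: (6,3)B 2/2 ok · (6,4)B 1/1 ok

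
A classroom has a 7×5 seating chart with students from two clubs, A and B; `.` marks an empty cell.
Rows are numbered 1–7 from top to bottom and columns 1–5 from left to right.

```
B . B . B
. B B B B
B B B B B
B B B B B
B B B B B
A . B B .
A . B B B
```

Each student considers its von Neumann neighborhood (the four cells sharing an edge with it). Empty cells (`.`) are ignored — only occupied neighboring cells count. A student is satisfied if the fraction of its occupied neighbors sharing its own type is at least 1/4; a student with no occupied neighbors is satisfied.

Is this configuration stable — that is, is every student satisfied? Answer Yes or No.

Yes

Row 1: (1,1)B 0/0 satisfied · (1,3)B 1/1 satisfied · (1,5)B 1/1 satisfied
Row 2: (2,2)B 2/2 satisfied · (2,3)B 4/4 satisfied · (2,4)B 3/3 satisfied · (2,5)B 3/3 satisfied
Row 3: (3,1)B 2/2 satisfied · (3,2)B 4/4 satisfied · (3,3)B 4/4 satisfied · (3,4)B 4/4 satisfied · (3,5)B 3/3 satisfied
Row 4: (4,1)B 3/3 satisfied · (4,2)B 4/4 satisfied · (4,3)B 4/4 satisfied · (4,4)B 4/4 satisfied · (4,5)B 3/3 satisfied
Row 5: (5,1)B 2/3 satisfied · (5,2)B 3/3 satisfied · (5,3)B 4/4 satisfied · (5,4)B 4/4 satisfied · (5,5)B 2/2 satisfied
Row 6: (6,1)A 1/2 satisfied · (6,3)B 3/3 satisfied · (6,4)B 3/3 satisfied
Row 7: (7,1)A 1/1 satisfied · (7,3)B 2/2 satisfied · (7,4)B 3/3 satisfied · (7,5)B 1/1 satisfied
All meet the threshold, so the configuration is stable.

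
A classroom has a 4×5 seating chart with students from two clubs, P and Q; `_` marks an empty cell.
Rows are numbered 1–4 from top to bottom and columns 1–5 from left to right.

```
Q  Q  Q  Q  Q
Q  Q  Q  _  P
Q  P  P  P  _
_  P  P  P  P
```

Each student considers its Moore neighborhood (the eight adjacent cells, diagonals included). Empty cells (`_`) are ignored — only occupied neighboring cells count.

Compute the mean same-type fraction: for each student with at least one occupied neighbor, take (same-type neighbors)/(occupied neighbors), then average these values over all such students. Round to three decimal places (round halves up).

0.761

Row 1: (1,1)Q 3/3 · (1,2)Q 5/5 · (1,3)Q 4/4 · (1,4)Q 3/4 · (1,5)Q 1/2
Row 2: (2,1)Q 4/5 · (2,2)Q 6/8 · (2,3)Q 4/7 · (2,5)P 1/3
Row 3: (3,1)Q 2/4 · (3,2)P 3/7 · (3,3)P 5/7 · (3,4)P 5/6
Row 4: (4,2)P 3/4 · (4,3)P 5/5 · (4,4)P 4/4 · (4,5)P 2/2
Sum over 17 students: 3/3 + 5/5 + 4/4 + 3/4 + 1/2 + 4/5 + 6/8 + 4/7 + 1/3 + 2/4 + 3/7 + 5/7 + 5/6 + 3/4 + 5/5 + 4/4 + 2/2 = 5431/420; mean = 5431/420 ÷ 17 = 5431/7140 = 0.760644… → 0.761.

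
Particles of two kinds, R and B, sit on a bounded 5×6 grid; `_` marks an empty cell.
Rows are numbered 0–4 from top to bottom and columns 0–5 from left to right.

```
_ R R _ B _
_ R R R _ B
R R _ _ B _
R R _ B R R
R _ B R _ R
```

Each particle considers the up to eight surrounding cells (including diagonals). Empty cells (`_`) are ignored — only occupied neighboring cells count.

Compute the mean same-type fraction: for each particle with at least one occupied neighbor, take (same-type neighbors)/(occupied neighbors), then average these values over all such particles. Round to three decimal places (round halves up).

0.770

(0,1)R 3/3
(0,2)R 4/4
(0,4)B 1/2
(1,1)R 5/5
(1,2)R 5/5
(1,3)R 2/4
(1,5)B 2/2
(2,0)R 4/4
(2,1)R 5/5
(2,4)B 2/5
(3,0)R 4/4
(3,1)R 4/5
(3,3)B 2/4
(3,4)R 3/5
(3,5)R 2/3
(4,0)R 2/2
(4,2)B 1/3
(4,3)R 1/3
(4,5)R 2/2
Sum over 19 particles: 3/3 + 4/4 + 1/2 + 5/5 + 5/5 + 2/4 + 2/2 + 4/4 + 5/5 + 2/5 + 4/4 + 4/5 + 2/4 + 3/5 + 2/3 + 2/2 + 1/3 + 1/3 + 2/2 = 439/30; mean = 439/30 ÷ 19 = 439/570 = 0.770175… → 0.770.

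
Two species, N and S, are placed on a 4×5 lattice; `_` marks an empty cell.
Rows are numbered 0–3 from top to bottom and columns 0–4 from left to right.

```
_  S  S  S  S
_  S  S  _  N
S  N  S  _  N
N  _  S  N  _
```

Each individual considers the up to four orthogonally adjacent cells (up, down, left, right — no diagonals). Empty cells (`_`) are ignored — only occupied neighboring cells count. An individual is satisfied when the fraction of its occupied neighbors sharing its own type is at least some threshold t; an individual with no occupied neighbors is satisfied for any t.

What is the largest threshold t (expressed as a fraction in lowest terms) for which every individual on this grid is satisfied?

(0,1)S 2/2
(0,2)S 3/3
(0,3)S 2/2
(0,4)S 1/2
(1,1)S 2/3
(1,2)S 3/3
(1,4)N 1/2
(2,0)S 0/2
(2,1)N 0/3
(2,2)S 2/3
(2,4)N 1/1
(3,0)N 0/1
(3,2)S 1/2
(3,3)N 0/1
The smallest same-type fraction is 0/2 at (2,0), which reduces to 0/1. Any threshold above that leaves this individual unsatisfied.

0/1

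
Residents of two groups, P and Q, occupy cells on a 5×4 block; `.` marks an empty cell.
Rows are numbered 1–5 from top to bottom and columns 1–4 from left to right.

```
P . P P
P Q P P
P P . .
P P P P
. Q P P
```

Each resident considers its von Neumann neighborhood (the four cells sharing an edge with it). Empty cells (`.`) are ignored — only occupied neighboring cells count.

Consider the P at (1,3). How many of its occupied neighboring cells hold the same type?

Occupied neighbors of (1,3): (2,3)=P, (1,4)=P.
Same type (P): 2 of 2.

2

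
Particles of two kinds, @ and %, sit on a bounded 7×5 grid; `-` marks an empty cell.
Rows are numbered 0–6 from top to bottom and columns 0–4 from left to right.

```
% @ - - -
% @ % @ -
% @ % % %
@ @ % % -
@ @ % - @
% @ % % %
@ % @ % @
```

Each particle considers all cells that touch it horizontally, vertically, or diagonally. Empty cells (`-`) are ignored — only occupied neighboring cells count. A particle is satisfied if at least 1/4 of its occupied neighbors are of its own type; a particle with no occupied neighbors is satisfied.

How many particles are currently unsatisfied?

(0,0)% 1/3 satisfied
(0,1)@ 1/4 satisfied
(1,0)% 2/5 satisfied
(1,1)@ 2/7 satisfied
(1,2)% 2/6 satisfied
(1,3)@ 0/4 not
(2,0)% 1/5 not
(2,1)@ 3/8 satisfied
(2,2)% 4/8 satisfied
(2,3)% 5/6 satisfied
(2,4)% 2/3 satisfied
(3,0)@ 4/5 satisfied
(3,1)@ 4/8 satisfied
(3,2)% 4/7 satisfied
(3,3)% 5/6 satisfied
(4,0)@ 4/5 satisfied
(4,1)@ 4/8 satisfied
(4,2)% 4/7 satisfied
(4,4)@ 0/3 not
(5,0)% 1/5 not
(5,1)@ 4/8 satisfied
(5,2)% 4/7 satisfied
(5,3)% 4/7 satisfied
(5,4)% 2/4 satisfied
(6,0)@ 1/3 satisfied
(6,1)% 2/5 satisfied
(6,2)@ 1/5 not
(6,3)% 3/5 satisfied
(6,4)@ 0/3 not
Unsatisfied: (1,3), (2,0), (4,4), (5,0), (6,2), (6,4) — 6 in total.

6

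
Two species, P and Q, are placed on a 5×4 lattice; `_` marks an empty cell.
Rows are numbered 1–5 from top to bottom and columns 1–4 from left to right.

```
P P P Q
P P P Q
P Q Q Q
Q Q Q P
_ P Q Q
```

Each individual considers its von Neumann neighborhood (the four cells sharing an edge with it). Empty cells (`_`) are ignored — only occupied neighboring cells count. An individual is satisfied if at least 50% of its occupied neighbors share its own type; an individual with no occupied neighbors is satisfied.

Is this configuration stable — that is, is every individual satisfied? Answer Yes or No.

No

(1,1)P 2/2 satisfied
(1,2)P 3/3 satisfied
(1,3)P 2/3 satisfied
(1,4)Q 1/2 satisfied
(2,1)P 3/3 satisfied
(2,2)P 3/4 satisfied
(2,3)P 2/4 satisfied
(2,4)Q 2/3 satisfied
(3,1)P 1/3 not
(3,2)Q 2/4 satisfied
(3,3)Q 3/4 satisfied
(3,4)Q 2/3 satisfied
(4,1)Q 1/2 satisfied
(4,2)Q 3/4 satisfied
(4,3)Q 3/4 satisfied
(4,4)P 0/3 not
(5,2)P 0/2 not
(5,3)Q 2/3 satisfied
(5,4)Q 1/2 satisfied
For instance (3,1) has only 1/3 same-type neighbors, below 1/2.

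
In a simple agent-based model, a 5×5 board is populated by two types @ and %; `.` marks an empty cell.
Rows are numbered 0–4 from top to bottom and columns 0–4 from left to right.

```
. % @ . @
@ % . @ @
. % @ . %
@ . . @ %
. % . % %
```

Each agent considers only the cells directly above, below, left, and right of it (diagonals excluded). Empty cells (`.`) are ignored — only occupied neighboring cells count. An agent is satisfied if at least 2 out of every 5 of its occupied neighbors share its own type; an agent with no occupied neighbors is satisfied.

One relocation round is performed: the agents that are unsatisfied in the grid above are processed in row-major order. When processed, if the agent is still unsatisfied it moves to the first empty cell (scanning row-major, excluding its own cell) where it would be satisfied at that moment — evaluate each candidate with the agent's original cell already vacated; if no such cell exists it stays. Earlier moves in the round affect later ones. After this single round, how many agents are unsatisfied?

1

Initially unsatisfied (in order): (0,2), (1,0), (2,2), (3,3).
  (0,2) → (0,0).
  (1,0): now satisfied by earlier moves; stays.
  (2,2) → (0,3).
  (3,3) → (0,2).
Resulting grid:
@ % @ @ @
@ % . @ @
. % . . %
@ . . . %
. % . % %
Unsatisfied now: (0,1).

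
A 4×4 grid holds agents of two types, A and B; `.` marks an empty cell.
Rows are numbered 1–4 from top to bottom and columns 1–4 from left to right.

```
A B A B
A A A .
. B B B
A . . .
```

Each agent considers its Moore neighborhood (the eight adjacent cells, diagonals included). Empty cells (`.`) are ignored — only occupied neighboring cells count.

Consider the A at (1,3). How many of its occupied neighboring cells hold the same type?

Occupied neighbors of (1,3): (1,2)=B, (1,4)=B, (2,2)=A, (2,3)=A.
Same type (A): 2 of 4.

2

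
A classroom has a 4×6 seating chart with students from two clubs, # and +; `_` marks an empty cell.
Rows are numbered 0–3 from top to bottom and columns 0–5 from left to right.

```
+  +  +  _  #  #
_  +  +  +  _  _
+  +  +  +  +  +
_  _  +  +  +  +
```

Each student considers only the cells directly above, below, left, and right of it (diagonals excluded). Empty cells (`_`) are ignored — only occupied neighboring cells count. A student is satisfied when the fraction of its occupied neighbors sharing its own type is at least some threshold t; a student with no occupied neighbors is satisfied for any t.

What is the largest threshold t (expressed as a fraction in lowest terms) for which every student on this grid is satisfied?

1/1

(0,0)+ 1/1
(0,1)+ 3/3
(0,2)+ 2/2
(0,4)# 1/1
(0,5)# 1/1
(1,1)+ 3/3
(1,2)+ 4/4
(1,3)+ 2/2
(2,0)+ 1/1
(2,1)+ 3/3
(2,2)+ 4/4
(2,3)+ 4/4
(2,4)+ 3/3
(2,5)+ 2/2
(3,2)+ 2/2
(3,3)+ 3/3
(3,4)+ 3/3
(3,5)+ 2/2
The smallest same-type fraction is 1/1 at (0,0), which reduces to 1/1. Any threshold above that leaves this student unsatisfied.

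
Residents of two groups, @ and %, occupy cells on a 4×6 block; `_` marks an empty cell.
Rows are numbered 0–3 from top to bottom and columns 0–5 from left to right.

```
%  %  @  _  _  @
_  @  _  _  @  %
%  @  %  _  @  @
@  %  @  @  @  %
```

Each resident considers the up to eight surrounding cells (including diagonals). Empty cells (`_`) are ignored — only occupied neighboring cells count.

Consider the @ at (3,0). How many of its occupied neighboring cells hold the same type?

Occupied neighbors of (3,0): (2,0)=%, (2,1)=@, (3,1)=%.
Same type (@): 1 of 3.

1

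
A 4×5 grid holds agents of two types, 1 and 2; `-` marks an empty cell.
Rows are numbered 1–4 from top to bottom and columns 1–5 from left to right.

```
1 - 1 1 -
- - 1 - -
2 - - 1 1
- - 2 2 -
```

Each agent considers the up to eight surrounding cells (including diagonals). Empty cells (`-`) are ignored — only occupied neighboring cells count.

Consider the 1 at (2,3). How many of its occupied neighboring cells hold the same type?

Occupied neighbors of (2,3): (1,3)=1, (1,4)=1, (3,4)=1.
Same type (1): 3 of 3.

3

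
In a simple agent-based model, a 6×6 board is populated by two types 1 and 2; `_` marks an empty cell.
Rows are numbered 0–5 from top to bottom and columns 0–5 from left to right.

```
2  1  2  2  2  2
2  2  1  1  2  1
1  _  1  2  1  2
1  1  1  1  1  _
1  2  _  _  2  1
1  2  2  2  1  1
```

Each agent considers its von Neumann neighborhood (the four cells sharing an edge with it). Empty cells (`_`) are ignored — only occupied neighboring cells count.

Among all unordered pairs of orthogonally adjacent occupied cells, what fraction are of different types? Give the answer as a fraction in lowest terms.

12/23

Scan each occupied cell's neighbors to the right and below so each pair is counted once.
Row 0: 2(0,0)–1(0,1)≠ 2(0,0)–2(1,0)= 1(0,1)–2(0,2)≠ 1(0,1)–2(1,1)≠ 2(0,2)–2(0,3)= 2(0,2)–1(1,2)≠ 2(0,3)–2(0,4)= 2(0,3)–1(1,3)≠ 2(0,4)–2(0,5)= 2(0,4)–2(1,4)= 2(0,5)–1(1,5)≠  → 6/11 unlike.
Row 1: 2(1,0)–2(1,1)= 2(1,0)–1(2,0)≠ 2(1,1)–1(1,2)≠ 1(1,2)–1(1,3)= 1(1,2)–1(2,2)= 1(1,3)–2(1,4)≠ 1(1,3)–2(2,3)≠ 2(1,4)–1(1,5)≠ 2(1,4)–1(2,4)≠ 1(1,5)–2(2,5)≠  → 7/10 unlike.
Row 2: 1(2,0)–1(3,0)= 1(2,2)–2(2,3)≠ 1(2,2)–1(3,2)= 2(2,3)–1(2,4)≠ 2(2,3)–1(3,3)≠ 1(2,4)–2(2,5)≠ 1(2,4)–1(3,4)=  → 4/7 unlike.
Row 3: 1(3,0)–1(3,1)= 1(3,0)–1(4,0)= 1(3,1)–1(3,2)= 1(3,1)–2(4,1)≠ 1(3,2)–1(3,3)= 1(3,3)–1(3,4)= 1(3,4)–2(4,4)≠  → 2/7 unlike.
Row 4: 1(4,0)–2(4,1)≠ 1(4,0)–1(5,0)= 2(4,1)–2(5,1)= 2(4,4)–1(4,5)≠ 2(4,4)–1(5,4)≠ 1(4,5)–1(5,5)=  → 3/6 unlike.
Row 5: 1(5,0)–2(5,1)≠ 2(5,1)–2(5,2)= 2(5,2)–2(5,3)= 2(5,3)–1(5,4)≠ 1(5,4)–1(5,5)=  → 2/5 unlike.
Total adjacent occupied pairs: 46; unlike-type pairs: 24.
24/46 reduces to 12/23.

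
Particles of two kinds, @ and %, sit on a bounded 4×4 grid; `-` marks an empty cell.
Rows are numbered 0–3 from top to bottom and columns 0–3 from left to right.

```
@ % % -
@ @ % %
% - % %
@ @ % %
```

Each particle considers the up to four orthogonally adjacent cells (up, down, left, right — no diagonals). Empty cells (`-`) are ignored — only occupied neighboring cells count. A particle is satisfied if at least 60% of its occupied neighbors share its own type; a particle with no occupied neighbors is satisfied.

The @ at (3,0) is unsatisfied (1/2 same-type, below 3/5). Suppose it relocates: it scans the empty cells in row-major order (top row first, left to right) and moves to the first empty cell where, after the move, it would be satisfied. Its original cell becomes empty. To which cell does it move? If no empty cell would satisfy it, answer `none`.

Vacating (3,0). Empty cells in order:
  (0,3): 0/2 same-type → still unsatisfied.
  (2,1): 2/4 same-type → still unsatisfied.

none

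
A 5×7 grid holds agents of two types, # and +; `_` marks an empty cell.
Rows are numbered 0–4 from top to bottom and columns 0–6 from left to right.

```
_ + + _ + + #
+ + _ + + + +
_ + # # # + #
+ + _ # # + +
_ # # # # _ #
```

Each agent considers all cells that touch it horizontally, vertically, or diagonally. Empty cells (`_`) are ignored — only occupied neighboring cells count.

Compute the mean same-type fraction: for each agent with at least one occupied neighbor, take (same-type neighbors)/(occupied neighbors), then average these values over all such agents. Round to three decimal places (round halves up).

Row 0: (0,1)+ 3/3 · (0,2)+ 3/3 · (0,4)+ 4/4 · (0,5)+ 4/5 · (0,6)# 0/3
Row 1: (1,0)+ 3/3 · (1,1)+ 4/5 · (1,3)+ 3/6 · (1,4)+ 5/7 · (1,5)+ 5/8 · (1,6)+ 3/5
Row 2: (2,1)+ 4/5 · (2,2)# 2/6 · (2,3)# 4/6 · (2,4)# 3/8 · (2,5)+ 5/8 · (2,6)# 0/5
Row 3: (3,0)+ 2/3 · (3,1)+ 2/5 · (3,3)# 7/7 · (3,4)# 5/7 · (3,5)+ 2/7 · (3,6)+ 2/4
Row 4: (4,1)# 1/3 · (4,2)# 3/4 · (4,3)# 4/4 · (4,4)# 3/4 · (4,6)# 0/2
Sum over 28 agents: 3/3 + 3/3 + 4/4 + 4/5 + 0/3 + 3/3 + 4/5 + 3/6 + 5/7 + 5/8 + 3/5 + 4/5 + 2/6 + 4/6 + 3/8 + 5/8 + 0/5 + 2/3 + 2/5 + 7/7 + 5/7 + 2/7 + 2/4 + 1/3 + 3/4 + 4/4 + 3/4 + 0/2 = 4827/280; mean = 4827/280 ÷ 28 = 4827/7840 = 0.615688… → 0.616.

0.616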